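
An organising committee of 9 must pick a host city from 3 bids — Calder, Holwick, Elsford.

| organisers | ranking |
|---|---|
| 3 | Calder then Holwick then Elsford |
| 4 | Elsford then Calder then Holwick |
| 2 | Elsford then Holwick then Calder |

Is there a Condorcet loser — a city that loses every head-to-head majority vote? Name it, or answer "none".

Head-to-head results (9 organisers):
Calder vs Holwick: 3+4 = 7 for Calder, 2 for Holwick — Calder by 7–2.
Calder vs Elsford: Elsford, 6–3.
Holwick vs Elsford: Holwick is ranked higher on 3 ballots, Elsford on 6. Elsford wins 6–3.
Only Holwick has no wins; Holwick is the Condorcet loser.

Holwick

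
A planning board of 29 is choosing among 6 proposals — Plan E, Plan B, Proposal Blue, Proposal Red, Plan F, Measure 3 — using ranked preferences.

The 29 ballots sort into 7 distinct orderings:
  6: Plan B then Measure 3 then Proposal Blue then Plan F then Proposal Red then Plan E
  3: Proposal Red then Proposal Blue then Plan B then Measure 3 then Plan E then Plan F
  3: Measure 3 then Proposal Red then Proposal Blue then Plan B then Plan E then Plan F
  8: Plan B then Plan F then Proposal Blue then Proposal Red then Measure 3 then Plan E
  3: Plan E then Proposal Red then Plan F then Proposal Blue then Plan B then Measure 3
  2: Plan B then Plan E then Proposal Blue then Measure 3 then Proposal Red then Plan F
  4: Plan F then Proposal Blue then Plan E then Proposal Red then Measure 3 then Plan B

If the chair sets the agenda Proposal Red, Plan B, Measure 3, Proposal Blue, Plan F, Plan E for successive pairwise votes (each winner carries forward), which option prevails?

Round 1: Proposal Red vs Plan B — 13–16, Plan B advances.
Round 2: Plan B vs Measure 3 — 22–7, Plan B advances.
Round 3: Plan B vs Proposal Blue — 16–13, Plan B advances.
Round 4: Plan B vs Plan F — 22–7, Plan B advances.
Round 5: Plan B vs Plan E — 22–7, Plan B advances.
Plan B survives the agenda.

Plan B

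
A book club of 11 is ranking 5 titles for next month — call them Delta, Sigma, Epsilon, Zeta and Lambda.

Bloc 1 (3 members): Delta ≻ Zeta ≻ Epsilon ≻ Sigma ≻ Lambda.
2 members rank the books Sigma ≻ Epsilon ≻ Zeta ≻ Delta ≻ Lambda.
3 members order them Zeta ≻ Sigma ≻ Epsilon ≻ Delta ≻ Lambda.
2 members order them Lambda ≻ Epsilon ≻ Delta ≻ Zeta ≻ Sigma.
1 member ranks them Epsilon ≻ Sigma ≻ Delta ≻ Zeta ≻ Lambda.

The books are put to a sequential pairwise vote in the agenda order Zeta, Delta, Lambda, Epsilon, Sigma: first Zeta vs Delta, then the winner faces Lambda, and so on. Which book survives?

Epsilon

Round 1: Zeta vs Delta — 5–6, Delta advances.
Round 2: Delta vs Lambda — 9–2, Delta advances.
Round 3: Delta vs Epsilon — 3–8, Epsilon advances.
Round 4: Epsilon vs Sigma — 6–5, Epsilon advances.
The agenda winner is Epsilon.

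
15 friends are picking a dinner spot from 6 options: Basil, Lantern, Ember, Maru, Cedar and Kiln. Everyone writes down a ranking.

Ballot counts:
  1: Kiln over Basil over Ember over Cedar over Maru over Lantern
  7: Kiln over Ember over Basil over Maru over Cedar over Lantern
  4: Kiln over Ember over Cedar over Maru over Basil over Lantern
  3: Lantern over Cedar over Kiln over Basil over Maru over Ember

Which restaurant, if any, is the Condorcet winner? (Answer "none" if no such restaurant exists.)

Head-to-head results (15 friends):
Basil vs Lantern: Basil wins 12–3.
Basil vs Ember: Ember, 11–4.
Basil vs Maru: Basil wins 11–4.
Basil vs Cedar: Basil, 8–7.
Basil–Kiln: Kiln 15–0.
Lantern–Ember: Ember 12–3.
Lantern–Maru: Maru 12–3.
Lantern–Cedar: Cedar 12–3.
Lantern vs Kiln: Kiln, 12–3.
Ember vs Maru: Ember, 12–3.
Ember vs Cedar: Ember, 12–3.
Ember vs Kiln: Kiln wins 15–0.
Maru vs Cedar: Cedar, 8–7.
Maru vs Kiln: Kiln, 15–0.
Cedar vs Kiln: Kiln wins 12–3.
Kiln defeats every rival head-to-head and is the Condorcet winner.

Kiln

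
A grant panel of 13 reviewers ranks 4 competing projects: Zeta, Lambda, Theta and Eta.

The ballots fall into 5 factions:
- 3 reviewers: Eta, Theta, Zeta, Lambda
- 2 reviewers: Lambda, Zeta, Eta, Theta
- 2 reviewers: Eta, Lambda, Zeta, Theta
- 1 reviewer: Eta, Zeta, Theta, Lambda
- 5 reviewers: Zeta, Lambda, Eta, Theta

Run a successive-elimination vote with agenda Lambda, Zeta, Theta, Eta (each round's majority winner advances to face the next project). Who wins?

Zeta

Round 1: Lambda vs Zeta — 4–9, Zeta advances.
Round 2: Zeta vs Theta — 10–3, Zeta advances.
Round 3: Zeta vs Eta — 7–6, Zeta advances.
The agenda winner is Zeta.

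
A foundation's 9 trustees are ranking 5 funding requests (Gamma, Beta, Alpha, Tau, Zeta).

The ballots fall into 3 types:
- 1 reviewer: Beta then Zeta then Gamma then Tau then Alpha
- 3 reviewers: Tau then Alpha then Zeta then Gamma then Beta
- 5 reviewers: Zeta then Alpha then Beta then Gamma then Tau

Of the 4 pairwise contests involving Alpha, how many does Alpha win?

Alpha against each rival (9 reviewers):
Alpha vs Gamma: 3+5 = 8 for Alpha, 1 for Gamma — Alpha by 8–1.
Alpha vs Beta: 3+5 = 8 for Alpha, 1 for Beta — Alpha by 8–1.
Alpha vs Tau: Alpha preferred on 5 ballots; Alpha wins 5–4.
Alpha vs Zeta: 3 to 6, Zeta.
Alpha beats Gamma, Beta, Tau; loses to Zeta — 3 pairwise wins.

3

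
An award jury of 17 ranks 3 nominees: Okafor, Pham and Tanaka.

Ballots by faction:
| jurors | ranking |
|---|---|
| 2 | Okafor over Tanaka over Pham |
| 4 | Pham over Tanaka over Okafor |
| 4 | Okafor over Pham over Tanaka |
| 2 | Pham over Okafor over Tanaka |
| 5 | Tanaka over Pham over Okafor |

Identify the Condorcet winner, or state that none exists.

Head-to-head results (17 jurors):
Okafor–Pham: Pham 11–6.
Okafor vs Tanaka: Tanaka, 9–8.
Pham–Tanaka: Pham 10–7.
Pham defeats every rival head-to-head and is the Condorcet winner.

Pham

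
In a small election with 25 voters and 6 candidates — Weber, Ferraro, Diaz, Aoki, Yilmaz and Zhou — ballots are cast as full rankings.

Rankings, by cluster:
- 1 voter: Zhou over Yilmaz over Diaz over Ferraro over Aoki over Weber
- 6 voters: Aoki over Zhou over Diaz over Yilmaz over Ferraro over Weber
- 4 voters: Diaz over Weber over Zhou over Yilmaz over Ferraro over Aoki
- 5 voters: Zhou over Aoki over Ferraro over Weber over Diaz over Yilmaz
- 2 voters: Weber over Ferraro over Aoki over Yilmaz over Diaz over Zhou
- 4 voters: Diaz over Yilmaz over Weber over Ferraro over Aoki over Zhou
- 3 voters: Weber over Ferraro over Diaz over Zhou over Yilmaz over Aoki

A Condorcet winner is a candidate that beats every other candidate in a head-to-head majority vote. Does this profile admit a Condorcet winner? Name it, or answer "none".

none

Check each pair by majority over 25 ballots:
Weber vs Ferraro: Weber wins 13–12.
Weber vs Diaz: Weber is ranked higher on 5+2+3 = 10 ballots, Diaz on 15. Diaz wins 15–10.
Weber vs Aoki: Weber wins 13–12.
Weber vs Yilmaz: Weber is ranked higher on 4+5+2+3 = 14 ballots, Yilmaz on 11. Weber wins 14–11.
Weber–Zhou: Weber 13–12.
Ferraro vs Diaz: 10 to 15, Diaz.
Ferraro vs Aoki: Ferraro is ranked higher on 1+4+2+4+3 = 14 ballots, Aoki on 11. Ferraro wins 14–11.
Ferraro vs Yilmaz: 10 to 15, Yilmaz.
Ferraro vs Zhou: Zhou wins 16–9.
Diaz vs Aoki: Aoki wins 13–12.
Diaz vs Yilmaz: Diaz, 22–3.
Diaz vs Zhou: 13 to 12, Diaz.
Aoki vs Yilmaz: Aoki, 13–12.
Aoki–Zhou: Zhou 13–12.
Yilmaz vs Zhou: 6 to 19, Zhou.
Every candidate loses at least once (Weber loses to Diaz; Ferraro loses to Weber; Diaz loses to Aoki; Aoki loses to Weber; Yilmaz loses to Weber; Zhou loses to Weber). The majority relation contains the cycle Weber beats Aoki beats Diaz beats Weber, so there is no Condorcet winner.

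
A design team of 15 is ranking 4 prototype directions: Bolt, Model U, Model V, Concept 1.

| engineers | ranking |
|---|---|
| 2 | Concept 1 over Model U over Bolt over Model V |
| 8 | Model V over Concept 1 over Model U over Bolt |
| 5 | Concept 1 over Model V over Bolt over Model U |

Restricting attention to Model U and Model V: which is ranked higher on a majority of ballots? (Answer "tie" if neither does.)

Ballots ranking Model U above Model V: 2.
Ballots ranking Model V above Model U: 15 − 2 = 13.
Model V wins the head-to-head 13–2.

Model V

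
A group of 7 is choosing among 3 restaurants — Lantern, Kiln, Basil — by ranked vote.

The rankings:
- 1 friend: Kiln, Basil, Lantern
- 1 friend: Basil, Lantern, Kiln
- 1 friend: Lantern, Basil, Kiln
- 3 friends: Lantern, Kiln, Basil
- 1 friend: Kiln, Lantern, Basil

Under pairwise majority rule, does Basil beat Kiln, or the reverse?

Kiln

Ballots ranking Basil above Kiln: 1 + 1 = 2.
Ballots ranking Kiln above Basil: 7 − 2 = 5.
Kiln wins the head-to-head 5–2.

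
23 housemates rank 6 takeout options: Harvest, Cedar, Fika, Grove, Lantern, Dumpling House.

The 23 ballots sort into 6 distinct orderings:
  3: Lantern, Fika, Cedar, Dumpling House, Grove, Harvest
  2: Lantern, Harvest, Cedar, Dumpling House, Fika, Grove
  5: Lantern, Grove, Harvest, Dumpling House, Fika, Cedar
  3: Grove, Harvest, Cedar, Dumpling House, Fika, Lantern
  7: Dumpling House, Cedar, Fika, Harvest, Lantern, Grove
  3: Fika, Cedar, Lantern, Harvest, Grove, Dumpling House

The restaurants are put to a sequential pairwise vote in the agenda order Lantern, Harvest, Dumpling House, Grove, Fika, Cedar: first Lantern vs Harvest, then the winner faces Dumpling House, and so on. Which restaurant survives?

Cedar

Round 1: Lantern vs Harvest — 13–10, Lantern advances.
Round 2: Lantern vs Dumpling House — 13–10, Lantern advances.
Round 3: Lantern vs Grove — 20–3, Lantern advances.
Round 4: Lantern vs Fika — 10–13, Fika advances.
Round 5: Fika vs Cedar — 11–12, Cedar advances.
Cedar survives the agenda.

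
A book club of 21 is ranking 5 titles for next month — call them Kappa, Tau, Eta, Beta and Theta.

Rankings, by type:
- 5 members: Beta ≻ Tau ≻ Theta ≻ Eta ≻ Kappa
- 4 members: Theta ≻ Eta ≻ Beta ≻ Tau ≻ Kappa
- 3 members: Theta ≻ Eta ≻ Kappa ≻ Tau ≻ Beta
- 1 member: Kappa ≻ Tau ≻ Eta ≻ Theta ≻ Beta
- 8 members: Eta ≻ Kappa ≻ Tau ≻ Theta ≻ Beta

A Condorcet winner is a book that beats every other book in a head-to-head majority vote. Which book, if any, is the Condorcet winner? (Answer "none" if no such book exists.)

none

Pairwise majorities:
Kappa vs Tau: Kappa, 12–9.
Kappa–Eta: Eta 20–1.
Kappa vs Beta: Kappa, 12–9.
Kappa–Theta: Theta 12–9.
Tau vs Eta: Eta, 15–6.
Tau vs Beta: 12 to 9, Tau.
Tau vs Theta: 14 to 7, Tau.
Eta vs Beta: Eta, 16–5.
Eta vs Theta: Theta wins 12–9.
Beta–Theta: Theta 16–5.
Each book drops at least one matchup (Kappa loses to Eta; Tau loses to Kappa; Eta loses to Theta; Beta loses to Kappa; Theta loses to Tau); the cycle Kappa beats Tau beats Theta beats Kappa rules out a Condorcet winner.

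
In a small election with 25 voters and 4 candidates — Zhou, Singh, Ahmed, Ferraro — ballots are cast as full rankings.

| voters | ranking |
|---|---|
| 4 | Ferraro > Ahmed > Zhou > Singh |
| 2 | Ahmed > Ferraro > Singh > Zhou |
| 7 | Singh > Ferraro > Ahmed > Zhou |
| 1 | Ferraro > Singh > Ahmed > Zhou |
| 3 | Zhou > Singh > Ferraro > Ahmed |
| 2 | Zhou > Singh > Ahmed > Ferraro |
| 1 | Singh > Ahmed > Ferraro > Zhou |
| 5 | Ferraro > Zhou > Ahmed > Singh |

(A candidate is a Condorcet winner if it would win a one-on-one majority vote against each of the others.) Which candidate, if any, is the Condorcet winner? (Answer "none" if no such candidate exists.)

none

Pairwise majorities:
Zhou vs Singh: Zhou wins 14–11.
Zhou vs Ahmed: Zhou is ranked higher on 3+2+5 = 10 ballots, Ahmed on 15. Ahmed wins 15–10.
Zhou vs Ferraro: Ferraro wins 20–5.
Singh vs Ahmed: Singh wins 14–11.
Singh vs Ferraro: 13 to 12, Singh.
Ahmed vs Ferraro: Ferraro wins 20–5.
Every candidate loses at least once (Zhou loses to Ahmed; Singh loses to Zhou; Ahmed loses to Singh; Ferraro loses to Singh). The majority relation contains the cycle Zhou → Singh → Ahmed → Zhou, so there is no Condorcet winner.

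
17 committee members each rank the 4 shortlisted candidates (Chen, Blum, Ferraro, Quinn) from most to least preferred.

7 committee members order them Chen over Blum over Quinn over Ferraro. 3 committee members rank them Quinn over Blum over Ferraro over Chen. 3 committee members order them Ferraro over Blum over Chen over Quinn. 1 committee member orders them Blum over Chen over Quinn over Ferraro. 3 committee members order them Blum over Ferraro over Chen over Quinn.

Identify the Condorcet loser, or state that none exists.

Head-to-head results (17 committee members):
Chen vs Blum: Blum, 10–7.
Chen vs Ferraro: 7+1 = 8 for Chen, 9 for Ferraro — Ferraro by 9–8.
Chen vs Quinn: Chen preferred on 7+3+1+3 = 14 ballots; Chen wins 14–3.
Blum vs Ferraro: Blum wins 14–3.
Blum vs Quinn: Blum wins 14–3.
Ferraro vs Quinn: Quinn, 11–6.
Every candidate wins at least one matchup (Chen beats Quinn; Blum beats Chen; Ferraro beats Chen; Quinn beats Ferraro), so there is no Condorcet loser.

none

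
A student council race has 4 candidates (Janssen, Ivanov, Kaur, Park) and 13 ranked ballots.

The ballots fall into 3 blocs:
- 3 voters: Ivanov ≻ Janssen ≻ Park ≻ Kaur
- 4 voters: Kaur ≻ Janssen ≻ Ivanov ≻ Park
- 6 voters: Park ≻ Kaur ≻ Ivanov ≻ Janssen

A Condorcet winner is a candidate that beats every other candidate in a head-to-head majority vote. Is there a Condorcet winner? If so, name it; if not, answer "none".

Check each pair by majority over 13 ballots:
Janssen vs Ivanov: Janssen preferred on 4 ballots; Ivanov wins 9–4.
Janssen vs Kaur: Janssen is ranked higher on 3 ballots, Kaur on 10. Kaur wins 10–3.
Janssen vs Park: 3+4 = 7 for Janssen, 6 for Park — Janssen by 7–6.
Ivanov vs Kaur: Ivanov is ranked higher on 3 ballots, Kaur on 10. Kaur wins 10–3.
Ivanov vs Park: Ivanov is ranked higher on 3+4 = 7 ballots, Park on 6. Ivanov wins 7–6.
Kaur vs Park: 4 for Kaur, 9 for Park — Park by 9–4.
No candidate is unbeaten: Janssen loses to Ivanov; Ivanov loses to Kaur; Kaur loses to Park; Park loses to Janssen. In particular Janssen beats Park beats Kaur beats Janssen is a majority cycle — no Condorcet winner exists.

none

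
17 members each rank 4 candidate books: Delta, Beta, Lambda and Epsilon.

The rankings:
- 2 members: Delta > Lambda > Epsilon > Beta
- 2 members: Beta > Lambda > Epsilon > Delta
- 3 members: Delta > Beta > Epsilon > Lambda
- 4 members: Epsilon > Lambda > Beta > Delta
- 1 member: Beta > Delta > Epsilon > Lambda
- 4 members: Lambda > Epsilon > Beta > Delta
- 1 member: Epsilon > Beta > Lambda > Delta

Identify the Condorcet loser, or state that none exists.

Head-to-head results (17 members):
Delta vs Beta: 2+3 = 5 for Delta, 12 for Beta — Beta by 12–5.
Delta vs Lambda: Lambda wins 11–6.
Delta vs Epsilon: Epsilon wins 11–6.
Beta vs Lambda: 2+3+1+1 = 7 for Beta, 10 for Lambda — Lambda by 10–7.
Beta vs Epsilon: Beta preferred on 2+3+1 = 6 ballots; Epsilon wins 11–6.
Lambda vs Epsilon: Epsilon, 9–8.
Delta is beaten in every head-to-head and is the Condorcet loser.

Delta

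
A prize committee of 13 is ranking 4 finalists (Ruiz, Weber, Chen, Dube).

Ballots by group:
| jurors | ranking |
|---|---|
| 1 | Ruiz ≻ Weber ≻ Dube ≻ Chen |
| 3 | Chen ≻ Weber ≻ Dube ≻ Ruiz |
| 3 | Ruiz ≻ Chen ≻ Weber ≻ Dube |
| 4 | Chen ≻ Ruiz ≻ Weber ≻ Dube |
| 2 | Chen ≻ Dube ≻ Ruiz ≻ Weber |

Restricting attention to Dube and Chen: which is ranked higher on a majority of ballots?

Ballots ranking Dube above Chen: 1.
Ballots ranking Chen above Dube: 13 − 1 = 12.
Chen wins the head-to-head 12–1.

Chen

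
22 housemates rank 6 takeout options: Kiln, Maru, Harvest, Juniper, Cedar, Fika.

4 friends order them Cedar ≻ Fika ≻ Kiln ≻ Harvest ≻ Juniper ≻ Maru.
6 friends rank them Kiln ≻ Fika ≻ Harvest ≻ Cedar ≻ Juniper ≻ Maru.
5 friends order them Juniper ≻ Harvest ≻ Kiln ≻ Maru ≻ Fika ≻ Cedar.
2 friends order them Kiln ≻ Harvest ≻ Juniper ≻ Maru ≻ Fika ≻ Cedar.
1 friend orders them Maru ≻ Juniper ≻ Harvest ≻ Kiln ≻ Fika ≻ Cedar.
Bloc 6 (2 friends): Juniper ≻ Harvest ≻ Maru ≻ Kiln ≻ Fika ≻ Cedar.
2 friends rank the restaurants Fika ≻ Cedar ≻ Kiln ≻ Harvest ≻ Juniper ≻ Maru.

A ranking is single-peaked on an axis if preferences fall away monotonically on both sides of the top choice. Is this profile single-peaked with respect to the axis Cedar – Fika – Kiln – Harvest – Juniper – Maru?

yes

Axis positions: Cedar=1, Fika=2, Kiln=3, Harvest=4, Juniper=5, Maru=6.
Bloc 1 (peak Cedar at position 1): ranking walks positions 1-2-3-4-5-6, expanding outward from the peak — single-peaked.
Bloc 2 (peak Kiln at position 3): ranking walks positions 3-2-4-1-5-6, expanding outward from the peak — single-peaked.
Bloc 3 (peak Juniper at position 5): ranking walks positions 5-4-3-6-2-1, expanding outward from the peak — single-peaked.
Bloc 4 (peak Kiln at position 3): ranking walks positions 3-4-5-6-2-1, expanding outward from the peak — single-peaked.
Bloc 5 (peak Maru at position 6): ranking walks positions 6-5-4-3-2-1, expanding outward from the peak — single-peaked.
Bloc 6 (peak Juniper at position 5): ranking walks positions 5-4-6-3-2-1, expanding outward from the peak — single-peaked.
Bloc 7 (peak Fika at position 2): ranking walks positions 2-1-3-4-5-6, expanding outward from the peak — single-peaked.
Every ranking is single-peaked on this axis.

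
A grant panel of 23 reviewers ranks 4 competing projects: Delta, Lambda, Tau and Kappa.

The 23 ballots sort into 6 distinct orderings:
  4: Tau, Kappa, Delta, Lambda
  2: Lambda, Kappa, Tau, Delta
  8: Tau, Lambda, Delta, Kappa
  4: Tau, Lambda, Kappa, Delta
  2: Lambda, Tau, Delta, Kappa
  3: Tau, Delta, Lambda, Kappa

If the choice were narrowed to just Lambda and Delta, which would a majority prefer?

Lambda

Ballots ranking Lambda above Delta: 2 + 8 + 4 + 2 = 16.
Ballots ranking Delta above Lambda: 23 − 16 = 7.
Lambda wins the head-to-head 16–7.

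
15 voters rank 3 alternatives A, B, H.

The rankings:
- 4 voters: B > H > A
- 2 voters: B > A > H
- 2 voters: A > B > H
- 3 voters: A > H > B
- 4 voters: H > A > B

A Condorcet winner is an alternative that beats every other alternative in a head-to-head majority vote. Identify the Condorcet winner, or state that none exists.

none

Pairwise majorities:
A–B: A 9–6.
A vs H: 2+2+3 = 7 for A, 8 for H — H by 8–7.
B vs H: B preferred on 4+2+2 = 8 ballots; B wins 8–7.
Each alternative drops at least one matchup (A loses to H; B loses to A; H loses to B); the cycle A beats B beats H beats A rules out a Condorcet winner.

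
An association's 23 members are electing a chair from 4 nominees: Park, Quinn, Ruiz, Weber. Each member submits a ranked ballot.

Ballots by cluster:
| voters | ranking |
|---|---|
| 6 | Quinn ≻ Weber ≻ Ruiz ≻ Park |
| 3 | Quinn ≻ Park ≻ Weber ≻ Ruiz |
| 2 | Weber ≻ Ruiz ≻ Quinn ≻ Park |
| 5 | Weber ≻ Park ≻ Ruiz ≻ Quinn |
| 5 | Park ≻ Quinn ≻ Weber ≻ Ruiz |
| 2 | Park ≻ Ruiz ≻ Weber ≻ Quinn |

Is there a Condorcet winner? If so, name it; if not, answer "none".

none

Check each pair by majority over 23 ballots:
Park vs Quinn: Park preferred on 5+5+2 = 12 ballots; Park wins 12–11.
Park vs Ruiz: 15 to 8, Park.
Park vs Weber: Park preferred on 3+5+2 = 10 ballots; Weber wins 13–10.
Quinn vs Ruiz: 14 to 9, Quinn.
Quinn vs Weber: 6+3+5 = 14 for Quinn, 9 for Weber — Quinn by 14–9.
Ruiz vs Weber: 2 for Ruiz, 21 for Weber — Weber by 21–2.
No candidate is unbeaten: Park loses to Weber; Quinn loses to Park; Ruiz loses to Park; Weber loses to Quinn. In particular Park > Quinn > Weber > Park is a majority cycle — no Condorcet winner exists.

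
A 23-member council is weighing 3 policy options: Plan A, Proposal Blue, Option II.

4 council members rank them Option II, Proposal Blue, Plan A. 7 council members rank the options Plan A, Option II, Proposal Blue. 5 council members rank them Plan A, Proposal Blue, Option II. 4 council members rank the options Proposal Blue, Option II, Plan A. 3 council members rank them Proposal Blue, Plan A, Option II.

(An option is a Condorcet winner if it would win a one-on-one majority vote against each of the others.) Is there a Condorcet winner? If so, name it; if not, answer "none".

Plan A

Pairwise majorities:
Plan A vs Proposal Blue: Plan A preferred on 7+5 = 12 ballots; Plan A wins 12–11.
Plan A vs Option II: 15 to 8, Plan A.
Proposal Blue vs Option II: Proposal Blue is ranked higher on 5+4+3 = 12 ballots, Option II on 11. Proposal Blue wins 12–11.
Only Plan A has no losses; Plan A is the Condorcet winner.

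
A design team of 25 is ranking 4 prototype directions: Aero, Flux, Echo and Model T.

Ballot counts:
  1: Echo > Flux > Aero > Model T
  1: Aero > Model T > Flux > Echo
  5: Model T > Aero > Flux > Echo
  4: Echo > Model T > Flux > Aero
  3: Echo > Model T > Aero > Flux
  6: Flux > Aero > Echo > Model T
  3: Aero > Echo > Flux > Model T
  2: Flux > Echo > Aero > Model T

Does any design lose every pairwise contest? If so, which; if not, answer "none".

Head-to-head results (25 engineers):
Aero vs Flux: Aero is ranked higher on 1+5+3+3 = 12 ballots, Flux on 13. Flux wins 13–12.
Aero–Echo: Aero 15–10.
Aero vs Model T: Aero wins 13–12.
Flux vs Echo: 14 to 11, Flux.
Flux vs Model T: Model T wins 13–12.
Echo–Model T: Echo 19–6.
Every design wins at least one matchup (Aero beats Echo; Flux beats Aero; Echo beats Model T; Model T beats Flux), so there is no Condorcet loser.

none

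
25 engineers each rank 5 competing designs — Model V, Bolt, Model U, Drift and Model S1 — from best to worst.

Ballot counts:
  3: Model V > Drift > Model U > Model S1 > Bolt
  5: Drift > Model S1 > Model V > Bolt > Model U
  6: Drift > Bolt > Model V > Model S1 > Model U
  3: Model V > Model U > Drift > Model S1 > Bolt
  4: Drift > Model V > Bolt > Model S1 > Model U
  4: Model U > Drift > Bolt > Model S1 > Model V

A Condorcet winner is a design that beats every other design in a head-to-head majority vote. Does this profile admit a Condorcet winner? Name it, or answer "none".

Drift

Check each pair by majority over 25 ballots:
Model V vs Bolt: 15 to 10, Model V.
Model V vs Model U: 21 to 4, Model V.
Model V vs Drift: Model V preferred on 3+3 = 6 ballots; Drift wins 19–6.
Model V vs Model S1: Model V preferred on 3+6+3+4 = 16 ballots; Model V wins 16–9.
Bolt vs Model U: Bolt is ranked higher on 5+6+4 = 15 ballots, Model U on 10. Bolt wins 15–10.
Bolt vs Drift: 0 to 25, Drift.
Bolt vs Model S1: 14 to 11, Bolt.
Model U vs Drift: 3+4 = 7 for Model U, 18 for Drift — Drift by 18–7.
Model U vs Model S1: Model U preferred on 3+3+4 = 10 ballots; Model S1 wins 15–10.
Drift vs Model S1: Drift is ranked higher on 3+5+6+3+4+4 = 25 ballots, Model S1 on 0. Drift wins 25–0.
Drift wins every pairwise contest, so Drift is the Condorcet winner.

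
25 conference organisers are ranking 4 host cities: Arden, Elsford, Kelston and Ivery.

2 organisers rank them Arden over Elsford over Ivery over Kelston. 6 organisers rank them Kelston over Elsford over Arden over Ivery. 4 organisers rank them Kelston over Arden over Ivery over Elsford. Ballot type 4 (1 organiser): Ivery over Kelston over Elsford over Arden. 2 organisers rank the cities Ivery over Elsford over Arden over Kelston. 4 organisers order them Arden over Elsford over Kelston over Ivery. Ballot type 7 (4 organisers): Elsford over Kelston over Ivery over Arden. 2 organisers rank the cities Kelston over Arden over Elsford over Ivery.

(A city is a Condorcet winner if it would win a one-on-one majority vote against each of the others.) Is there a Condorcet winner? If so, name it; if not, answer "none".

Kelston

Check each pair by majority over 25 ballots:
Arden vs Elsford: Elsford wins 13–12.
Arden vs Kelston: Kelston, 17–8.
Arden vs Ivery: Arden wins 18–7.
Elsford vs Kelston: Kelston wins 13–12.
Elsford vs Ivery: Elsford, 18–7.
Kelston vs Ivery: Kelston, 20–5.
Kelston beats each of Arden, Elsford, Ivery — Kelston is the Condorcet winner.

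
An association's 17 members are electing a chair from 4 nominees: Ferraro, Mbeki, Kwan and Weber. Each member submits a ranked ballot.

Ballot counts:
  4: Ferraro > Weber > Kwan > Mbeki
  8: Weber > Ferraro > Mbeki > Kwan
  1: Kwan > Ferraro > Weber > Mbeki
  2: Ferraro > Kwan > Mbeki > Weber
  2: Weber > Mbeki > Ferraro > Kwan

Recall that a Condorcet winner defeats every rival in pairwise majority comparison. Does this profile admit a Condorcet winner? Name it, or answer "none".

Check each pair by majority over 17 ballots:
Ferraro vs Mbeki: Ferraro is ranked higher on 4+8+1+2 = 15 ballots, Mbeki on 2. Ferraro wins 15–2.
Ferraro vs Kwan: Ferraro preferred on 4+8+2+2 = 16 ballots; Ferraro wins 16–1.
Ferraro vs Weber: 4+1+2 = 7 for Ferraro, 10 for Weber — Weber by 10–7.
Mbeki vs Kwan: Mbeki preferred on 8+2 = 10 ballots; Mbeki wins 10–7.
Mbeki vs Weber: Mbeki is ranked higher on 2 ballots, Weber on 15. Weber wins 15–2.
Kwan vs Weber: Kwan is ranked higher on 1+2 = 3 ballots, Weber on 14. Weber wins 14–3.
Weber defeats every rival head-to-head and is the Condorcet winner.

Weber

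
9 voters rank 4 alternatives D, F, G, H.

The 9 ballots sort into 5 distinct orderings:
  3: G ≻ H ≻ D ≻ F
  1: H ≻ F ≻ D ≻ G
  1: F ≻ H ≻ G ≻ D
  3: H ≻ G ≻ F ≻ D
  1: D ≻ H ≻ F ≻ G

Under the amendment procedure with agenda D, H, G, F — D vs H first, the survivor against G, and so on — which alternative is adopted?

Round 1: D vs H — 1–8, H advances.
Round 2: H vs G — 6–3, H advances.
Round 3: H vs F — 8–1, H advances.
The agenda winner is H.

H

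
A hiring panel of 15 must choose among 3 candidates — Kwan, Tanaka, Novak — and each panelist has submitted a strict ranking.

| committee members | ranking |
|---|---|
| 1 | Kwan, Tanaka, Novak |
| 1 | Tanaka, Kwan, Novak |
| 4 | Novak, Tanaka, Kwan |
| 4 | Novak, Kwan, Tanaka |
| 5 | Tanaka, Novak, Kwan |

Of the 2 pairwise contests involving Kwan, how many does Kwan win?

0

Kwan against each rival (15 committee members):
Kwan vs Tanaka: Tanaka, 10–5.
Kwan vs Novak: Novak wins 13–2.
Kwan beats no one; loses to Tanaka, Novak — 0 pairwise wins.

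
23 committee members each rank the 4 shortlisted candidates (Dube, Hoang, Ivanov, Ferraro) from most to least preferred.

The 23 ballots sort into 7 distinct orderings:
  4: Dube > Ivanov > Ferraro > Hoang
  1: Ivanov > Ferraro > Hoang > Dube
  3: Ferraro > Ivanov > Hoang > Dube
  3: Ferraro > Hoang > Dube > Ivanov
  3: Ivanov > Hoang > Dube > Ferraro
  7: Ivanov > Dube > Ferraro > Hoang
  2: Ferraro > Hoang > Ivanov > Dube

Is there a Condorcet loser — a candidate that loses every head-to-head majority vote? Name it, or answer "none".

none

Pairwise majorities:
Dube vs Hoang: 4+7 = 11 for Dube, 12 for Hoang — Hoang by 12–11.
Dube vs Ivanov: Dube preferred on 4+3 = 7 ballots; Ivanov wins 16–7.
Dube–Ferraro: Dube 14–9.
Hoang vs Ivanov: Ivanov wins 18–5.
Hoang vs Ferraro: Hoang is ranked higher on 3 ballots, Ferraro on 20. Ferraro wins 20–3.
Ivanov–Ferraro: Ivanov 15–8.
Every candidate wins at least one matchup (Dube beats Ferraro; Hoang beats Dube; Ivanov beats Dube; Ferraro beats Hoang), so there is no Condorcet loser.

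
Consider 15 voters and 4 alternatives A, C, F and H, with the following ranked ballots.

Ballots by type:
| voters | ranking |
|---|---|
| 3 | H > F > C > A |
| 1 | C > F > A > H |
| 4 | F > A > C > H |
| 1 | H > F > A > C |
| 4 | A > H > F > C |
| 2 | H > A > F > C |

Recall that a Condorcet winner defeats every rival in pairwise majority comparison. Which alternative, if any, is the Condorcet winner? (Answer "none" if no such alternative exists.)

Check each pair by majority over 15 ballots:
A vs C: A wins 11–4.
A–F: F 9–6.
A–H: A 9–6.
C–F: F 14–1.
C vs H: H, 10–5.
F vs H: H wins 10–5.
No alternative is unbeaten: A loses to F; C loses to A; F loses to H; H loses to A. In particular A beats H beats F beats A is a majority cycle — no Condorcet winner exists.

none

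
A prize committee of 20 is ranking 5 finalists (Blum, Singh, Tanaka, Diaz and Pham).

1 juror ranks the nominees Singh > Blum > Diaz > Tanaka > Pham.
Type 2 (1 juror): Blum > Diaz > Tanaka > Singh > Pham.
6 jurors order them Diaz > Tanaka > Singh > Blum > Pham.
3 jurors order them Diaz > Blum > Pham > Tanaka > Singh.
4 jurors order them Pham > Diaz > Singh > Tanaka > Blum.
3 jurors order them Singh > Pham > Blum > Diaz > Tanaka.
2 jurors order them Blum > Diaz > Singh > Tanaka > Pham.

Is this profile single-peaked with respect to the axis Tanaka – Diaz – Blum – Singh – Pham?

Axis positions: Tanaka=1, Diaz=2, Blum=3, Singh=4, Pham=5.
Type 1 (peak Singh at position 4): ranking walks positions 4-3-2-1-5, expanding outward from the peak — single-peaked.
Type 2 (peak Blum at position 3): ranking walks positions 3-2-1-4-5, expanding outward from the peak — single-peaked.
Type 3: ranking walks positions 2-1-4-3-5; Singh is ranked above Blum even though Blum lies between Singh and the peak Diaz on the axis — preferences dip and rise again. Not single-peaked.
Type 4: ranking walks positions 2-3-5-1-4; Pham is ranked above Singh even though Singh lies between Pham and the peak Diaz on the axis — preferences dip and rise again. Not single-peaked.
Type 5: ranking walks positions 5-2-4-1-3; Diaz is ranked above Singh even though Singh lies between Diaz and the peak Pham on the axis — preferences dip and rise again. Not single-peaked.
Type 6 (peak Singh at position 4): ranking walks positions 4-5-3-2-1, expanding outward from the peak — single-peaked.
Type 7 (peak Blum at position 3): ranking walks positions 3-2-4-1-5, expanding outward from the peak — single-peaked.
Type 3 violates single-peakedness, so the profile is not single-peaked on this axis.

no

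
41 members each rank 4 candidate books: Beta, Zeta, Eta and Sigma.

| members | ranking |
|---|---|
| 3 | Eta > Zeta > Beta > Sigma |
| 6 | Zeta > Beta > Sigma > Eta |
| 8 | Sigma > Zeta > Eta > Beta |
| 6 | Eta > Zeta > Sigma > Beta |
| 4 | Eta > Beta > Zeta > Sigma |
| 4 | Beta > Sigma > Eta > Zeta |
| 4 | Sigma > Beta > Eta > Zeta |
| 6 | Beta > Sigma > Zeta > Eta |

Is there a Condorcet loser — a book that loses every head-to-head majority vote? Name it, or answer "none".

none

Pairwise majorities:
Beta vs Zeta: Beta is ranked higher on 4+4+4+6 = 18 ballots, Zeta on 23. Zeta wins 23–18.
Beta vs Eta: Eta, 21–20.
Beta vs Sigma: Beta preferred on 3+6+4+4+6 = 23 ballots; Beta wins 23–18.
Zeta vs Eta: 6+8+6 = 20 for Zeta, 21 for Eta — Eta by 21–20.
Zeta vs Sigma: Sigma, 22–19.
Eta vs Sigma: Sigma wins 28–13.
Every book wins at least one matchup (Beta beats Sigma; Zeta beats Beta; Eta beats Beta; Sigma beats Zeta), so there is no Condorcet loser.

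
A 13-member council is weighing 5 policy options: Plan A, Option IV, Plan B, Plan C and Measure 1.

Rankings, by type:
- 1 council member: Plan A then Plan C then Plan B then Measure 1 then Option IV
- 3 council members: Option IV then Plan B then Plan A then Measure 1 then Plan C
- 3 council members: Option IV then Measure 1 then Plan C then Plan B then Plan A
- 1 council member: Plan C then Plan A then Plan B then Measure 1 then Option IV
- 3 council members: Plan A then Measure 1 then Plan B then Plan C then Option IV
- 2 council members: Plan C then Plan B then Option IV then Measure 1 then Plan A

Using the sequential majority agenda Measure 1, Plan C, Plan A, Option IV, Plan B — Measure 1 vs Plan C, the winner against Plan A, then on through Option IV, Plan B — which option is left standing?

Plan B

Round 1: Measure 1 vs Plan C — 9–4, Measure 1 advances.
Round 2: Measure 1 vs Plan A — 5–8, Plan A advances.
Round 3: Plan A vs Option IV — 5–8, Option IV advances.
Round 4: Option IV vs Plan B — 6–7, Plan B advances.
The agenda winner is Plan B.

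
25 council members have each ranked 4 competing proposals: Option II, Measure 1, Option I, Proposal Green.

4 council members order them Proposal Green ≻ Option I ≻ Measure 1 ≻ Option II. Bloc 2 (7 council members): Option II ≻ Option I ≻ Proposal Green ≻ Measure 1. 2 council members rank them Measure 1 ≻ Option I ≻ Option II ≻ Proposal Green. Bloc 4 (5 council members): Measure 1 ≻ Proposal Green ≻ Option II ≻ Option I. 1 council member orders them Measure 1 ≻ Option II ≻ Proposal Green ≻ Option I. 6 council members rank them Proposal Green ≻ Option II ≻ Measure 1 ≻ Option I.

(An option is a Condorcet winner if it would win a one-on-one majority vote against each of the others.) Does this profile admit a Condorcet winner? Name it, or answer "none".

Proposal Green

Head-to-head results (25 council members):
Option II vs Measure 1: Option II wins 13–12.
Option II vs Option I: Option II wins 19–6.
Option II–Proposal Green: Proposal Green 15–10.
Measure 1 vs Option I: Measure 1 wins 14–11.
Measure 1–Proposal Green: Proposal Green 17–8.
Option I vs Proposal Green: Proposal Green wins 16–9.
Proposal Green defeats every rival head-to-head and is the Condorcet winner.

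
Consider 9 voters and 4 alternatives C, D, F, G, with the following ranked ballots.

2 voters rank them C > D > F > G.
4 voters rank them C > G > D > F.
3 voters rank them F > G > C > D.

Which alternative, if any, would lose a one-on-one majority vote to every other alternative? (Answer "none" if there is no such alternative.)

Pairwise majorities:
C–D: C 9–0.
C vs F: 2+4 = 6 for C, 3 for F — C by 6–3.
C–G: C 6–3.
D vs F: D wins 6–3.
D–G: G 7–2.
F vs G: 5 to 4, F.
No alternative is winless: C beats D; D beats F; F beats G; G beats D. There is no Condorcet loser.

none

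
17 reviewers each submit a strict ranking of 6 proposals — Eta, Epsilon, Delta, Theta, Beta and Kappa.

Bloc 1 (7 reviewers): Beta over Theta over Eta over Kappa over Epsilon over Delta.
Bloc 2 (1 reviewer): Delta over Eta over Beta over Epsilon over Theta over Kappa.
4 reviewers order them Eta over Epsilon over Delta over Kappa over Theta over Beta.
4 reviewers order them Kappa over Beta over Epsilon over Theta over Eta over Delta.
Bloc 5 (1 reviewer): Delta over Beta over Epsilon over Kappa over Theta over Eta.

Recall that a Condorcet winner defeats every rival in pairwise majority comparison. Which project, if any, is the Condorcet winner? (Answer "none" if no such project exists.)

Head-to-head results (17 reviewers):
Eta–Epsilon: Eta 12–5.
Eta vs Delta: Eta, 15–2.
Eta vs Theta: Theta wins 12–5.
Eta vs Beta: Beta, 12–5.
Eta vs Kappa: Eta, 12–5.
Epsilon vs Delta: Epsilon wins 15–2.
Epsilon vs Theta: Epsilon wins 10–7.
Epsilon vs Beta: Beta, 13–4.
Epsilon–Kappa: Kappa 11–6.
Delta–Theta: Theta 11–6.
Delta–Beta: Beta 11–6.
Delta vs Kappa: Kappa, 11–6.
Theta–Beta: Beta 13–4.
Theta–Kappa: Kappa 9–8.
Beta vs Kappa: Beta wins 9–8.
Beta wins every pairwise contest, so Beta is the Condorcet winner.

Beta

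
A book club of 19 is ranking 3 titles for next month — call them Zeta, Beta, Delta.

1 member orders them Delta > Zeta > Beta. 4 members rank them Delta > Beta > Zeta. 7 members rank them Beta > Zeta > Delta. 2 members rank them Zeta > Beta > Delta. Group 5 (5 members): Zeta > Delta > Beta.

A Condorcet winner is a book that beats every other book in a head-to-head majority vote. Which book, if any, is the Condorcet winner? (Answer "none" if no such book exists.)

none

Pairwise majorities:
Zeta vs Beta: Zeta preferred on 1+2+5 = 8 ballots; Beta wins 11–8.
Zeta vs Delta: 7+2+5 = 14 for Zeta, 5 for Delta — Zeta by 14–5.
Beta vs Delta: Beta preferred on 7+2 = 9 ballots; Delta wins 10–9.
Every book loses at least once (Zeta loses to Beta; Beta loses to Delta; Delta loses to Zeta). The majority relation contains the cycle Zeta → Delta → Beta → Zeta, so there is no Condorcet winner.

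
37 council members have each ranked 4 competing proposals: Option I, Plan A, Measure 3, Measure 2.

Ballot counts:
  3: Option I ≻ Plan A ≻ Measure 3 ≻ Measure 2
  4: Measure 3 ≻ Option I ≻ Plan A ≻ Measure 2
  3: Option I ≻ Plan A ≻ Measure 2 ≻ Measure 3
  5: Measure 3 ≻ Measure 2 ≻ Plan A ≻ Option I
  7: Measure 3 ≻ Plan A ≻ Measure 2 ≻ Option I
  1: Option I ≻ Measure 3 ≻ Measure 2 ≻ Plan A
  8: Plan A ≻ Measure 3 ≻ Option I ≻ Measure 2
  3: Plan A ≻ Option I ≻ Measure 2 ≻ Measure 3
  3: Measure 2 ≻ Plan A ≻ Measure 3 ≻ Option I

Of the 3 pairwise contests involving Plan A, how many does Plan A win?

3

Plan A against each rival (37 council members):
Plan A vs Option I: Plan A preferred on 5+7+8+3+3 = 26 ballots; Plan A wins 26–11.
Plan A vs Measure 3: 3+3+8+3+3 = 20 for Plan A, 17 for Measure 3 — Plan A by 20–17.
Plan A vs Measure 2: Plan A is ranked higher on 3+4+3+7+8+3 = 28 ballots, Measure 2 on 9. Plan A wins 28–9.
Plan A beats Option I, Measure 3, Measure 2 — 3 pairwise wins.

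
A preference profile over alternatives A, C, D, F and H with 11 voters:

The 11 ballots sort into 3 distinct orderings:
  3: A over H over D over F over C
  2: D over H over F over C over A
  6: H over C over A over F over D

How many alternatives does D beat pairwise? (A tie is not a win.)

0

D against each rival (11 voters):
D–A: A 9–2.
D vs C: 3+2 = 5 for D, 6 for C — C by 6–5.
D vs F: 5 to 6, F.
D vs H: D preferred on 2 ballots; H wins 9–2.
D beats no one; loses to A, C, F, H — 0 pairwise wins.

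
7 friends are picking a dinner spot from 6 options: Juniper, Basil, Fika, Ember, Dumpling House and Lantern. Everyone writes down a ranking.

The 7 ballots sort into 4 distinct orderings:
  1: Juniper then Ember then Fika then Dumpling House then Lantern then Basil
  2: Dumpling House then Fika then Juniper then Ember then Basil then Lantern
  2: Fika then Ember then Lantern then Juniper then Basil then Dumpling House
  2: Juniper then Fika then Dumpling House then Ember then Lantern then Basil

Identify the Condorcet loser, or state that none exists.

Basil

Head-to-head results (7 friends):
Juniper–Basil: Juniper 7–0.
Juniper vs Fika: 3 to 4, Fika.
Juniper vs Ember: Juniper wins 5–2.
Juniper vs Dumpling House: 1+2+2 = 5 for Juniper, 2 for Dumpling House — Juniper by 5–2.
Juniper vs Lantern: Juniper, 5–2.
Basil–Fika: Fika 7–0.
Basil–Ember: Ember 7–0.
Basil vs Dumpling House: 2 to 5, Dumpling House.
Basil vs Lantern: 2 to 5, Lantern.
Fika vs Ember: 2+2+2 = 6 for Fika, 1 for Ember — Fika by 6–1.
Fika vs Dumpling House: Fika, 5–2.
Fika vs Lantern: 7 to 0, Fika.
Ember vs Dumpling House: Dumpling House wins 4–3.
Ember vs Lantern: Ember preferred on 1+2+2+2 = 7 ballots; Ember wins 7–0.
Dumpling House vs Lantern: Dumpling House, 5–2.
Only Basil has no wins; Basil is the Condorcet loser.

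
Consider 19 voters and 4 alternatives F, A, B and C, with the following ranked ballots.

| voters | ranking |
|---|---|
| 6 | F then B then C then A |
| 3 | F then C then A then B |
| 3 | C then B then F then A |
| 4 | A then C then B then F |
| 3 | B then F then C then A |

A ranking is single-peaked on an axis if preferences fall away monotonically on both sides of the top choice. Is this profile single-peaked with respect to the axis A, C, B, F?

Axis positions: A=1, C=2, B=3, F=4.
Ballot type 1 (peak F at position 4): ranking walks positions 4-3-2-1, expanding outward from the peak — single-peaked.
Ballot type 2: ranking walks positions 4-2-1-3; C is ranked above B even though B lies between C and the peak F on the axis — preferences dip and rise again. Not single-peaked.
Ballot type 3 (peak C at position 2): ranking walks positions 2-3-4-1, expanding outward from the peak — single-peaked.
Ballot type 4 (peak A at position 1): ranking walks positions 1-2-3-4, expanding outward from the peak — single-peaked.
Ballot type 5 (peak B at position 3): ranking walks positions 3-4-2-1, expanding outward from the peak — single-peaked.
Ballot type 2 violates single-peakedness, so the profile is not single-peaked on this axis.

no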